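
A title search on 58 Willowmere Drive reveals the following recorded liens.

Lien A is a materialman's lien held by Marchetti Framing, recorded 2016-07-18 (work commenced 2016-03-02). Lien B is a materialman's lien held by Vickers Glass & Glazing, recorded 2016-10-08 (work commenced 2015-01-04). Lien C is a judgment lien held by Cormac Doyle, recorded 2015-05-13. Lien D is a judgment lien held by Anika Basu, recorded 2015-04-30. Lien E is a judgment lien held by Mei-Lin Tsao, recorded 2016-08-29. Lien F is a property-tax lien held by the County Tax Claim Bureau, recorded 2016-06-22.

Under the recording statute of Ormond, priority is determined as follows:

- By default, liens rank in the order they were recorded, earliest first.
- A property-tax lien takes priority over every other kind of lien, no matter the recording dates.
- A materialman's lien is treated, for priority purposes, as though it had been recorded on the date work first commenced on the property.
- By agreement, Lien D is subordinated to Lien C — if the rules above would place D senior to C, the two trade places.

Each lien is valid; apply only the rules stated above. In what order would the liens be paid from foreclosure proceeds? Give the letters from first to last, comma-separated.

F, B, C, D, A, E

Adjusting effective dates: A relates back to 2016-03-02 (work commenced); B is treated as recorded 2015-01-04, the work-commencement date.
F, as a property-tax lien, has superpriority and ranks first.
The other liens, earliest effective date first: B (2015-01-04), D (2015-04-30), C (2015-05-13), A (2016-03-02), E (2016-08-29).
D would otherwise be senior to C, so under the subordination agreement D and C exchange positions.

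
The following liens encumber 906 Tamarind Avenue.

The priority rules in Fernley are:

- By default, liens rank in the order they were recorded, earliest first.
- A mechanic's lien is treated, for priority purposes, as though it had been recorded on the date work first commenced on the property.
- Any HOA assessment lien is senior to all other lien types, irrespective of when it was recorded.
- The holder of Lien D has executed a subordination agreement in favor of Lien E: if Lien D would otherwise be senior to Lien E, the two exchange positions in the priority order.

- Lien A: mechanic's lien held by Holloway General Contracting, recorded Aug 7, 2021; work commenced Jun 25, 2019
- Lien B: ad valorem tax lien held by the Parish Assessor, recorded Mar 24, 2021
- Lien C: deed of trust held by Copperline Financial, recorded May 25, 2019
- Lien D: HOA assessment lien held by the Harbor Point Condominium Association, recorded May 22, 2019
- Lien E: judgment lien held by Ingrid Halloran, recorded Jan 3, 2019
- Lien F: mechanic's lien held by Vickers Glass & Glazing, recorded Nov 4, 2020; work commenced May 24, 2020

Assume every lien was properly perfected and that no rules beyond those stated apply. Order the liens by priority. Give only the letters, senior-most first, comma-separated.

E, D, C, A, F, B

Adjusting effective dates: A relates back to Jun 25, 2019 (work commenced); F's effective date is May 24, 2020, when work began.
D is an HOA assessment lien and takes priority over every other lien.
Ordering the rest by effective date: E (Jan 3, 2019), C (May 25, 2019), A (Jun 25, 2019), F (May 24, 2020), B (Mar 24, 2021).
Because D would otherwise rank above E, the subordination swaps them.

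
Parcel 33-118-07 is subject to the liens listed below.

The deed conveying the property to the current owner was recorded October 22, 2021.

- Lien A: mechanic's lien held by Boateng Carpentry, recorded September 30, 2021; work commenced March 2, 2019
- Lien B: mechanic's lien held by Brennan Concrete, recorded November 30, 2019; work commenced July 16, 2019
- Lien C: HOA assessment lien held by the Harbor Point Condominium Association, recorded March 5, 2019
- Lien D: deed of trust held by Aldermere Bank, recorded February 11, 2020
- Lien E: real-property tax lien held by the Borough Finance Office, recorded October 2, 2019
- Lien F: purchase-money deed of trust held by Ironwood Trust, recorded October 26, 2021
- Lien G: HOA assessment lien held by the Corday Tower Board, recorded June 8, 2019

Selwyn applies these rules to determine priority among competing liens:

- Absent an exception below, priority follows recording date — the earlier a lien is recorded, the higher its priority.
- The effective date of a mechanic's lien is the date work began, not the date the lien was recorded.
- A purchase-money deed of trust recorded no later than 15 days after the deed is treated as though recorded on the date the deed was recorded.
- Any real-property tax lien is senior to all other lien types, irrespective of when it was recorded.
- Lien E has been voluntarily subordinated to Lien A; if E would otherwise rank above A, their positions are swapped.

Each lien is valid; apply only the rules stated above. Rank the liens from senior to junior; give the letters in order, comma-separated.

A, E, C, G, B, D, F

Effective dates: A is treated as recorded March 2, 2019, the work-commencement date; B's effective date is July 16, 2019, when work began; F was recorded within the 15-day window, so its effective date is the deed date October 22, 2021.
E is a real-property tax lien and takes priority over every other lien.
The other liens, earliest effective date first: A (March 2, 2019), C (March 5, 2019), G (June 8, 2019), B (July 16, 2019), D (February 11, 2020), F (October 22, 2021).
The subordination applies — E was senior to A — so E and A swap.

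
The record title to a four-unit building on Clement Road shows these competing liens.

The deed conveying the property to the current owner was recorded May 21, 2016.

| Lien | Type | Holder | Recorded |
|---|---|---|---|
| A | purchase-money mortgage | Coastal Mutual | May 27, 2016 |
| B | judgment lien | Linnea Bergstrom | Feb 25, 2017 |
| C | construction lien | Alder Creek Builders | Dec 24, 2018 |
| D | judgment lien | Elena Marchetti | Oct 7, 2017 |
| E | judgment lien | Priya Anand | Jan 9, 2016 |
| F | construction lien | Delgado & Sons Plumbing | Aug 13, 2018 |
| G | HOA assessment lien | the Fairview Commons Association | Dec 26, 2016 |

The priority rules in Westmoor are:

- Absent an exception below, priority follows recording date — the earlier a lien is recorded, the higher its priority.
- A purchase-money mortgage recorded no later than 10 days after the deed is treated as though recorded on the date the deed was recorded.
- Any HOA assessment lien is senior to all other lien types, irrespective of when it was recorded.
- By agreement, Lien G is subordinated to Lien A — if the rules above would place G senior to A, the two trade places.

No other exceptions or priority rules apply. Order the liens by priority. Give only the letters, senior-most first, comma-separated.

Effective dates: A's effective date is the deed date, May 21, 2016.
G, as an HOA assessment lien, has superpriority and ranks first.
Remaining liens by effective date: E (Jan 9, 2016), A (May 21, 2016), B (Feb 25, 2017), D (Oct 7, 2017), F (Aug 13, 2018), C (Dec 24, 2018).
The subordination applies — G was senior to A — so G and A swap.

A, E, G, B, D, F, C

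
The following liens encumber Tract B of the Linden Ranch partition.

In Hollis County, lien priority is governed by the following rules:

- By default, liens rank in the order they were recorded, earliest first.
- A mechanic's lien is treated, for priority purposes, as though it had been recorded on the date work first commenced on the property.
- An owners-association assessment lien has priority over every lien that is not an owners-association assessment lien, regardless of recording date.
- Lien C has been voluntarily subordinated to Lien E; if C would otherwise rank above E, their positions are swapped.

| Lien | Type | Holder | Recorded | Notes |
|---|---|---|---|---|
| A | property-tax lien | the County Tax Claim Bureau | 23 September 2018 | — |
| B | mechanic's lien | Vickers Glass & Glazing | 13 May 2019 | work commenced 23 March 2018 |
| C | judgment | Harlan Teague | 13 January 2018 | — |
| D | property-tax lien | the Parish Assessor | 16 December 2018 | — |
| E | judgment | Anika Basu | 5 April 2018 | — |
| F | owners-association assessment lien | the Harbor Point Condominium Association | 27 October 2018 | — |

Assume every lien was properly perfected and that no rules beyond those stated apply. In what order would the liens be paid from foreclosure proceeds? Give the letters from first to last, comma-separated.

F, E, B, C, A, D

Effective dates after the stated exceptions: B relates back to 23 March 2018 (work commenced).
F is an owners-association assessment lien and takes priority over every other lien.
Among the remaining liens, by effective date: C (13 January 2018), B (23 March 2018), E (5 April 2018), A (23 September 2018), D (16 December 2018).
The subordination applies — C was senior to E — so C and E swap.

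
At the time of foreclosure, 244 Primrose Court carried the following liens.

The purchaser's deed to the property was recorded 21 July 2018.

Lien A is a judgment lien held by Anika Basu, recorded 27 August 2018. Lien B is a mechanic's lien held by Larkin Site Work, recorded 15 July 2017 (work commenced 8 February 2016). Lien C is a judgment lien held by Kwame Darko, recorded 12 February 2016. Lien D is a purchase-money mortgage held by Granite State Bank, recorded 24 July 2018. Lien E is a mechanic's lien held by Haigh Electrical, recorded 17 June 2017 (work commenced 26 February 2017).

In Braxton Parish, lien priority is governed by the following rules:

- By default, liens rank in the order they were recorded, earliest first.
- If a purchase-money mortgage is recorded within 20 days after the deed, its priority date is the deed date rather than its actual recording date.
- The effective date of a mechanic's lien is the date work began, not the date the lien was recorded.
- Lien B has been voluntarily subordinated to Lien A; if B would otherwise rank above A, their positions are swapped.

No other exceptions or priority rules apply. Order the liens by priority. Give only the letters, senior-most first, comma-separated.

A, C, E, D, B

Adjusting effective dates: B is treated as recorded 8 February 2016, the work-commencement date; D relates back to the deed date 21 July 2018; E's effective date is 26 February 2017, when work began.
By effective date, earliest first: B (8 February 2016), C (12 February 2016), E (26 February 2017), D (21 July 2018), A (27 August 2018).
The subordination applies — B was senior to A — so B and A swap.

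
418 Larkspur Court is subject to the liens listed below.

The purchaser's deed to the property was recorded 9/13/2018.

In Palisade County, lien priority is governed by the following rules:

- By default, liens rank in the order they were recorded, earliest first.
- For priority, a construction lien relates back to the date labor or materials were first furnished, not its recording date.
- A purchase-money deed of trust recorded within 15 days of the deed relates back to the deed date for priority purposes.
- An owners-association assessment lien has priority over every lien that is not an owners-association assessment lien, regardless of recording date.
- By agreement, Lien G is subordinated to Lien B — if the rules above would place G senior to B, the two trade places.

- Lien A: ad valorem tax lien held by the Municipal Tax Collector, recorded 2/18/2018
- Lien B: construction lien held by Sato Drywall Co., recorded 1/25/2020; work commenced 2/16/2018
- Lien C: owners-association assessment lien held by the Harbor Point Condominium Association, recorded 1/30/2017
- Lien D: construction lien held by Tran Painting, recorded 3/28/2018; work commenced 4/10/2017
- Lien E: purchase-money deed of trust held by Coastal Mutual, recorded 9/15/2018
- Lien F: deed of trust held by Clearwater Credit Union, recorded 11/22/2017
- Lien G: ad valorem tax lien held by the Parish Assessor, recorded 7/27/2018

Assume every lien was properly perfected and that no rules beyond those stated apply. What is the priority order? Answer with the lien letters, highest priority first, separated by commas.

First, effective dates: B's effective date is 2/16/2018, when work began; D is treated as recorded 4/10/2017, the work-commencement date; E was recorded within the 15-day window, so its effective date is the deed date 9/13/2018.
C is an owners-association assessment lien and takes priority over every other lien.
The other liens, earliest effective date first: D (4/10/2017), F (11/22/2017), B (2/16/2018), A (2/18/2018), G (7/27/2018), E (9/13/2018).
G is already junior to B, so the subordination agreement changes nothing.

C, D, F, B, A, G, E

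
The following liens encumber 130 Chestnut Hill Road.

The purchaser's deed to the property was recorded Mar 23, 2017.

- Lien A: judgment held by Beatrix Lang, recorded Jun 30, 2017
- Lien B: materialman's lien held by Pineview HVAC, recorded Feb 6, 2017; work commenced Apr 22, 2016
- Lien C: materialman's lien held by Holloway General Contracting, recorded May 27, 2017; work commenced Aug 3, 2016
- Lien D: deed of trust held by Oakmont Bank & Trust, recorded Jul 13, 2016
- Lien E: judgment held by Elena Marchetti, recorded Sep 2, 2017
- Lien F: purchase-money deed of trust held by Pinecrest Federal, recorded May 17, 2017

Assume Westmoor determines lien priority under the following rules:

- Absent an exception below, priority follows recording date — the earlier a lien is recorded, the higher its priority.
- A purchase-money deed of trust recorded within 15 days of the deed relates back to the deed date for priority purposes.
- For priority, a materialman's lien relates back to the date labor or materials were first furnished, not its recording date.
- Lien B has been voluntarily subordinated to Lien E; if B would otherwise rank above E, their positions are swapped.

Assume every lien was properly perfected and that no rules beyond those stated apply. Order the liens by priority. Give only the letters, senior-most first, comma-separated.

E, D, C, F, A, B

Adjusting effective dates: B's effective date is Apr 22, 2016, when work began; C is treated as recorded Aug 3, 2016, the work-commencement date; F missed the 15-day window (55 days after the deed), so its recording date stands.
By effective date: B (Apr 22, 2016), D (Jul 13, 2016), C (Aug 3, 2016), F (May 17, 2017), A (Jun 30, 2017), E (Sep 2, 2017).
Because B would otherwise rank above E, the subordination swaps them.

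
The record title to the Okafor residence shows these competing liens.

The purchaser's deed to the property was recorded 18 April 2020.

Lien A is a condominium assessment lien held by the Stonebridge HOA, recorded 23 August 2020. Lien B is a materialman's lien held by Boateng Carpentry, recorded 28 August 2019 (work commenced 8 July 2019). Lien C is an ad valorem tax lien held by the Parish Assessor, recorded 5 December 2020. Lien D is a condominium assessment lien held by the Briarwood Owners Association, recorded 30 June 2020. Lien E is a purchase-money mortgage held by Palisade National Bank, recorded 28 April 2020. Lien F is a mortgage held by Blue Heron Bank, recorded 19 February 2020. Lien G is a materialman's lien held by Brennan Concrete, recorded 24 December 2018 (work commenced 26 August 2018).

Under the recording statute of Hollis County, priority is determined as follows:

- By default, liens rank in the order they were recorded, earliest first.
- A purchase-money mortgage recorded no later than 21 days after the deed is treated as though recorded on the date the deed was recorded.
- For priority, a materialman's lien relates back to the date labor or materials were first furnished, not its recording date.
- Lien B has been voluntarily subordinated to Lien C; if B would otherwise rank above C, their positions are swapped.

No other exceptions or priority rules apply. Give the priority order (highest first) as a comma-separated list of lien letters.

First, effective dates: B's effective date is 8 July 2019, when work began; E's effective date is the deed date, 18 April 2020; G is treated as recorded 26 August 2018, the work-commencement date.
By effective date: G (26 August 2018), B (8 July 2019), F (19 February 2020), E (18 April 2020), D (30 June 2020), A (23 August 2020), C (5 December 2020).
The subordination applies — B was senior to C — so B and C swap.

G, C, F, E, D, A, B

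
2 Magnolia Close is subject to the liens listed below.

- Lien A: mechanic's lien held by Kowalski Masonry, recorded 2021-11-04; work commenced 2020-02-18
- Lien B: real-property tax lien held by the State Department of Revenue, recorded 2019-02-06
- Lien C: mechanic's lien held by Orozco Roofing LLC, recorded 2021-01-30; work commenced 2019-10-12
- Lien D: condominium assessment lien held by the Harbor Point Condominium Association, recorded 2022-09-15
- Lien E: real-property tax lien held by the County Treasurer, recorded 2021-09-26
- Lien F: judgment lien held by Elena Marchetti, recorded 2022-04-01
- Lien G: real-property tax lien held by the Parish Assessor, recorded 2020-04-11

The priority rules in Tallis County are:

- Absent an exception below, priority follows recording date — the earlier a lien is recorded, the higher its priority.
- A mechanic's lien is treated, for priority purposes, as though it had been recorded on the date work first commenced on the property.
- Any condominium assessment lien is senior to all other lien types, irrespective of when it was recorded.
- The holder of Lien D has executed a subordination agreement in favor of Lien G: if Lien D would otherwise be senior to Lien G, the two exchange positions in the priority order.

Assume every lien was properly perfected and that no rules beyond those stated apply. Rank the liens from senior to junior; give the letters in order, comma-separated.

Adjusting effective dates: A's effective date is 2020-02-18, when work began; C's effective date is 2019-10-12, when work began.
D, as a condominium assessment lien, has superpriority and ranks first.
Ordering the rest by effective date: B (2019-02-06), C (2019-10-12), A (2020-02-18), G (2020-04-11), E (2021-09-26), F (2022-04-01).
Because D would otherwise rank above G, the subordination swaps them.

G, B, C, A, D, E, F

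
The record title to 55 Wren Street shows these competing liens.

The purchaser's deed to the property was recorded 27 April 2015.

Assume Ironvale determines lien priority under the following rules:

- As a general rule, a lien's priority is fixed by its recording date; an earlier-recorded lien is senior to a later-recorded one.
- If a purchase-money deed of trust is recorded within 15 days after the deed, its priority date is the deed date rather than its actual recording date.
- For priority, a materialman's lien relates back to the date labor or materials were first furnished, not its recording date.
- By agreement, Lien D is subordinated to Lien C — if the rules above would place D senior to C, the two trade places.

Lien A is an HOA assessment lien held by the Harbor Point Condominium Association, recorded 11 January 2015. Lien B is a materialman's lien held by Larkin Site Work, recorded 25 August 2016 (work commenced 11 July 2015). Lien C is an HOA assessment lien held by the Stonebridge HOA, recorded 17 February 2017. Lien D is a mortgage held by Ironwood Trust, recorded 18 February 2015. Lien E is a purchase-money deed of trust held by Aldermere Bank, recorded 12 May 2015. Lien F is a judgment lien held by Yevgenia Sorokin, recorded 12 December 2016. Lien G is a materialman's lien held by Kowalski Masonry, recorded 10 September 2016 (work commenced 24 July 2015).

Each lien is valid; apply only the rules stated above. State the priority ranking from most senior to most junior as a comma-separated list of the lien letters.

A, C, E, B, G, F, D

First, effective dates: B relates back to 11 July 2015 (work commenced); E relates back to the deed date 27 April 2015; G's effective date is 24 July 2015, when work began.
By effective date, earliest first: A (11 January 2015), D (18 February 2015), E (27 April 2015), B (11 July 2015), G (24 July 2015), F (12 December 2016), C (17 February 2017).
The subordination applies — D was senior to C — so D and C swap.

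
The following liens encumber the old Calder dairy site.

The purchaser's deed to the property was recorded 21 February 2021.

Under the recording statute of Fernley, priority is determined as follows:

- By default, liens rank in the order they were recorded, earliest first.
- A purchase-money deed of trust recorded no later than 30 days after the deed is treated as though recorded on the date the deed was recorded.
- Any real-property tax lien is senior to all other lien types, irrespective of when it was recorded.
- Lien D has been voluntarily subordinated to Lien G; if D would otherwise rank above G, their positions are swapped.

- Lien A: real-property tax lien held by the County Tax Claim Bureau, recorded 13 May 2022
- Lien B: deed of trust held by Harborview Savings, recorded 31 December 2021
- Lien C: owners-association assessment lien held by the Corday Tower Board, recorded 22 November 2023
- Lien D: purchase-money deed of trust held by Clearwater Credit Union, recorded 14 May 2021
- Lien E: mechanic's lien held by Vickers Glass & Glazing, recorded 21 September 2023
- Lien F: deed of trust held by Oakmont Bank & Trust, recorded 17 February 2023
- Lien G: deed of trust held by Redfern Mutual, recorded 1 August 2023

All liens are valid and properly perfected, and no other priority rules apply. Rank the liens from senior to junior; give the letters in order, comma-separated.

First, effective dates: D was recorded 82 days after the deed, outside the 30-day window, so it keeps its recording date.
As a real-property tax lien, A is senior to every other lien.
Among the remaining liens, by effective date: D (14 May 2021), B (31 December 2021), F (17 February 2023), G (1 August 2023), E (21 September 2023), C (22 November 2023).
D is senior to G before the subordination, so the two trade places.

A, G, B, F, D, E, C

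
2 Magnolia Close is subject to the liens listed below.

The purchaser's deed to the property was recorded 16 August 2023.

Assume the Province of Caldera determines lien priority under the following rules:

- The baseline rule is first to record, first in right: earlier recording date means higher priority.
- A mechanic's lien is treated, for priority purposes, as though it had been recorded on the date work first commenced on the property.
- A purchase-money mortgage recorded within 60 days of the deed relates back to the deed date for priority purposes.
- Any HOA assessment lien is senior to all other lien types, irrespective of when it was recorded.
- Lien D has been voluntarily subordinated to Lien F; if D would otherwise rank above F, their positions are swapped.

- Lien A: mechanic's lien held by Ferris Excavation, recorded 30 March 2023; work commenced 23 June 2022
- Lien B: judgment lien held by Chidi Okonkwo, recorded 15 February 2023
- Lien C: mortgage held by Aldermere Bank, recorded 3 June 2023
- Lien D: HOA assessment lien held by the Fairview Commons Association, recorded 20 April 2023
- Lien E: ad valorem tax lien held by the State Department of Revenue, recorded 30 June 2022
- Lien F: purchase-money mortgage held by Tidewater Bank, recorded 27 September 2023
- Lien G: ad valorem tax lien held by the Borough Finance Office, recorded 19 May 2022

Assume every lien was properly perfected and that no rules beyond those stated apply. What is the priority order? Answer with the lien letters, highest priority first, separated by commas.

Effective dates after the stated exceptions: A is treated as recorded 23 June 2022, the work-commencement date; F relates back to the deed date 16 August 2023.
D, as an HOA assessment lien, has superpriority and ranks first.
The other liens, earliest effective date first: G (19 May 2022), A (23 June 2022), E (30 June 2022), B (15 February 2023), C (3 June 2023), F (16 August 2023).
D would otherwise be senior to F, so under the subordination agreement D and F exchange positions.

F, G, A, E, B, C, D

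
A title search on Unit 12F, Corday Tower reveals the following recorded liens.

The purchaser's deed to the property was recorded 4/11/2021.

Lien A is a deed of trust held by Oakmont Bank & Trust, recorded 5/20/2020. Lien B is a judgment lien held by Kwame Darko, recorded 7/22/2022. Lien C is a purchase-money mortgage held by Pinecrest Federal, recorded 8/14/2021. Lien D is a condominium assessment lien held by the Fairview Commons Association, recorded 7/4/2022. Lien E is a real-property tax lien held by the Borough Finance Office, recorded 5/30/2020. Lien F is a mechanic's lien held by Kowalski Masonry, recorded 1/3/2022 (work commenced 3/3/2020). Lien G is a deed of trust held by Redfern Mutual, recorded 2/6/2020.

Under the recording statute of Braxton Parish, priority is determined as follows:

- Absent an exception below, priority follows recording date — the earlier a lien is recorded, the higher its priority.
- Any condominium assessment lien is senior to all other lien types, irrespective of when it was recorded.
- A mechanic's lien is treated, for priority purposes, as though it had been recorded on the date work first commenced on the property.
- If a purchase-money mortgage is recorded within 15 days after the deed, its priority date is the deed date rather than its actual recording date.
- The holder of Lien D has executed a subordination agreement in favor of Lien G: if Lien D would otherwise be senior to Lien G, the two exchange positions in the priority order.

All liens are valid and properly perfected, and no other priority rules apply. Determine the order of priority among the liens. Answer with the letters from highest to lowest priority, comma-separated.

G, D, F, A, E, C, B

Effective dates: C was recorded 125 days after the deed — beyond 15 days — so no relation-back applies; F's effective date is 3/3/2020, when work began.
D, as a condominium assessment lien, has superpriority and ranks first.
Among the remaining liens, by effective date: G (2/6/2020), F (3/3/2020), A (5/20/2020), E (5/30/2020), C (8/14/2021), B (7/22/2022).
D would otherwise be senior to G, so under the subordination agreement D and G exchange positions.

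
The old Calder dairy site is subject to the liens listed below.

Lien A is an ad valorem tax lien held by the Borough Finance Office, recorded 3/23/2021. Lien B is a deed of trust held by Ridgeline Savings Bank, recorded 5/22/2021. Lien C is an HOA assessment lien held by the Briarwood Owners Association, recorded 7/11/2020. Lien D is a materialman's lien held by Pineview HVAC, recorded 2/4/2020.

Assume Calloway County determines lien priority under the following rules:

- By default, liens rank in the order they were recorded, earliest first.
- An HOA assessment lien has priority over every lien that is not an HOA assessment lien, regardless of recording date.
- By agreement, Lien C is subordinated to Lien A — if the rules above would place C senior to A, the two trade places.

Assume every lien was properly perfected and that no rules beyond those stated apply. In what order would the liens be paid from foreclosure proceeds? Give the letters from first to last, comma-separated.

A, D, C, B

C is an HOA assessment lien, so it outranks all other liens regardless of date.
Remaining liens by effective date: D (2/4/2020), A (3/23/2021), B (5/22/2021).
C would otherwise be senior to A, so under the subordination agreement C and A exchange positions.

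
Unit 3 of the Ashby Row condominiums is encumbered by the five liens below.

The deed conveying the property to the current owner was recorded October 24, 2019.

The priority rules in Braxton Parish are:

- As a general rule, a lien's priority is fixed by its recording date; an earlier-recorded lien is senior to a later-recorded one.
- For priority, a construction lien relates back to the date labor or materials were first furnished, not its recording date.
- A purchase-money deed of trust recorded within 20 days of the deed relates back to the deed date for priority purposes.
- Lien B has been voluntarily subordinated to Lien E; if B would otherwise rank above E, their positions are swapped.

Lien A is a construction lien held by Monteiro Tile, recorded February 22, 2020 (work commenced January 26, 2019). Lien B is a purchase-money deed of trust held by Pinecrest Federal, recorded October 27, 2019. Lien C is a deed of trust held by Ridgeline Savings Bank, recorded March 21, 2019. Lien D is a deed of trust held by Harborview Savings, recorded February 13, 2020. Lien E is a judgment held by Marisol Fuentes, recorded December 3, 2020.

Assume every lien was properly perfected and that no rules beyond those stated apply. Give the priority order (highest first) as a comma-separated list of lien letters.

First, effective dates: A's effective date is January 26, 2019, when work began; B was recorded within the 20-day window, so its effective date is the deed date October 24, 2019.
Sorted by effective date: A (January 26, 2019), C (March 21, 2019), B (October 24, 2019), D (February 13, 2020), E (December 3, 2020).
B would otherwise be senior to E, so under the subordination agreement B and E exchange positions.

A, C, E, D, B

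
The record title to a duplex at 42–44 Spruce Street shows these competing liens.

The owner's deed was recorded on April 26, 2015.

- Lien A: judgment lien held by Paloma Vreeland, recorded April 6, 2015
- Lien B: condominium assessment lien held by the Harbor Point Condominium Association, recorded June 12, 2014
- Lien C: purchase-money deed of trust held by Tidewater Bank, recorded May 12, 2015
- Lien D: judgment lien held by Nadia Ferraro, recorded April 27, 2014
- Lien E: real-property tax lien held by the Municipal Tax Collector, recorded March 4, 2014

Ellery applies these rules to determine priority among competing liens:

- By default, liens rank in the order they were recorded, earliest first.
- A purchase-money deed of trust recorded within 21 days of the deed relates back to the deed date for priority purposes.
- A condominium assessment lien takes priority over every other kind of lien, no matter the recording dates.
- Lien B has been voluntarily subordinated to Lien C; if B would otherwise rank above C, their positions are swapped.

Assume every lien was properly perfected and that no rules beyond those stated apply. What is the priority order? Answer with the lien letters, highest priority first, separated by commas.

First, effective dates: C relates back to the deed date April 26, 2015.
B is a condominium assessment lien, so it outranks all other liens regardless of date.
Remaining liens by effective date: E (March 4, 2014), D (April 27, 2014), A (April 6, 2015), C (April 26, 2015).
B would otherwise be senior to C, so under the subordination agreement B and C exchange positions.

C, E, D, A, B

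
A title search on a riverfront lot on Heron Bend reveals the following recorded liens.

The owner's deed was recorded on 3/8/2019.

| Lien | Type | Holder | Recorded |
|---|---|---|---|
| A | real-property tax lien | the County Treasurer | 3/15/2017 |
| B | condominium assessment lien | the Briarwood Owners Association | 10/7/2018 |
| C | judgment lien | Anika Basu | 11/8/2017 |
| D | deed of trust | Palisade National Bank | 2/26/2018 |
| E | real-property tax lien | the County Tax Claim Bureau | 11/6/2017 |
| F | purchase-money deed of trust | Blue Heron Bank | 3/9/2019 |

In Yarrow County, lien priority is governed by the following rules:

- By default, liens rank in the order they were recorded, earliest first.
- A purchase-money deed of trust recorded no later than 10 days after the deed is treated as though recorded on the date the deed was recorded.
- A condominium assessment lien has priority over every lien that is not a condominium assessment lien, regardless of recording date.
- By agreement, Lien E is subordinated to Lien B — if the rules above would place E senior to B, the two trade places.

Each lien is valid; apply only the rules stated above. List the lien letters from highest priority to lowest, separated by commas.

B, A, E, C, D, F

First, effective dates: F relates back to the deed date 3/8/2019.
B is a condominium assessment lien and takes priority over every other lien.
Ordering the rest by effective date: A (3/15/2017), E (11/6/2017), C (11/8/2017), D (2/26/2018), F (3/8/2019).
Since E is not senior to B, the subordination leaves the order unchanged.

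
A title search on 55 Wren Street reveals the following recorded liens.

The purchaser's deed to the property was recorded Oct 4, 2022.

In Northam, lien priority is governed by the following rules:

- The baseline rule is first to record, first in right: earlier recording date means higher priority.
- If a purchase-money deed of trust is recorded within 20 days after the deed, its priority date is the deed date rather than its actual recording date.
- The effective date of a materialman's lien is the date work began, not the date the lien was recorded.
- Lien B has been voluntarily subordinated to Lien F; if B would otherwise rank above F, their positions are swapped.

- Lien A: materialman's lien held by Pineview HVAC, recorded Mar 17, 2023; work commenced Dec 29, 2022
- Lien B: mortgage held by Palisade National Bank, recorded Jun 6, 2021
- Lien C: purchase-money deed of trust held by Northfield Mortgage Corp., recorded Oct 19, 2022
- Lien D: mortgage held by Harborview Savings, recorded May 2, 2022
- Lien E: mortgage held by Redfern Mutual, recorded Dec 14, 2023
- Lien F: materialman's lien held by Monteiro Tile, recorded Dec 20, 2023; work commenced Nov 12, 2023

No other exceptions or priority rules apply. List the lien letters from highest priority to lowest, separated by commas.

F, D, C, A, B, E

Effective dates after the stated exceptions: A is treated as recorded Dec 29, 2022, the work-commencement date; C relates back to the deed date Oct 4, 2022; F is treated as recorded Nov 12, 2023, the work-commencement date.
By effective date: B (Jun 6, 2021), D (May 2, 2022), C (Oct 4, 2022), A (Dec 29, 2022), F (Nov 12, 2023), E (Dec 14, 2023).
B would otherwise be senior to F, so under the subordination agreement B and F exchange positions.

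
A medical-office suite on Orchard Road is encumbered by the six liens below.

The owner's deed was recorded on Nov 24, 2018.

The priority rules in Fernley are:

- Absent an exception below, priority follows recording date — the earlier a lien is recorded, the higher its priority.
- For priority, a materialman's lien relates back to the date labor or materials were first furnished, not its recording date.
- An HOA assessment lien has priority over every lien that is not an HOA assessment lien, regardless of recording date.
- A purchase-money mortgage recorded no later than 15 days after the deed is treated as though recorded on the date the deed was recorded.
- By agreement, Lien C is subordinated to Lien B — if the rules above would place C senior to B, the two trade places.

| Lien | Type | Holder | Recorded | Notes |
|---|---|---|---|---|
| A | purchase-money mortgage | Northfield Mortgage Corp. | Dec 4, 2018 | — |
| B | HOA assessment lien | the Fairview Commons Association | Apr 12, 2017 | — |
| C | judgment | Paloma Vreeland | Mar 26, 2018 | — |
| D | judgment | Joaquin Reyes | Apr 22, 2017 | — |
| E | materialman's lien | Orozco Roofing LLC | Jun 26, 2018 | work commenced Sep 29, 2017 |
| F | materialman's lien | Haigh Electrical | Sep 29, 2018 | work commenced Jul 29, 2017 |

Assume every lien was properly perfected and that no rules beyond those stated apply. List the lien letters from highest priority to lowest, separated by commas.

First, effective dates: A was recorded within the 15-day window, so its effective date is the deed date Nov 24, 2018; E is treated as recorded Sep 29, 2017, the work-commencement date; F relates back to Jul 29, 2017 (work commenced).
As an HOA assessment lien, B is senior to every other lien.
Remaining liens by effective date: D (Apr 22, 2017), F (Jul 29, 2017), E (Sep 29, 2017), C (Mar 26, 2018), A (Nov 24, 2018).
C is already junior to B, so the subordination agreement changes nothing.

B, D, F, E, C, A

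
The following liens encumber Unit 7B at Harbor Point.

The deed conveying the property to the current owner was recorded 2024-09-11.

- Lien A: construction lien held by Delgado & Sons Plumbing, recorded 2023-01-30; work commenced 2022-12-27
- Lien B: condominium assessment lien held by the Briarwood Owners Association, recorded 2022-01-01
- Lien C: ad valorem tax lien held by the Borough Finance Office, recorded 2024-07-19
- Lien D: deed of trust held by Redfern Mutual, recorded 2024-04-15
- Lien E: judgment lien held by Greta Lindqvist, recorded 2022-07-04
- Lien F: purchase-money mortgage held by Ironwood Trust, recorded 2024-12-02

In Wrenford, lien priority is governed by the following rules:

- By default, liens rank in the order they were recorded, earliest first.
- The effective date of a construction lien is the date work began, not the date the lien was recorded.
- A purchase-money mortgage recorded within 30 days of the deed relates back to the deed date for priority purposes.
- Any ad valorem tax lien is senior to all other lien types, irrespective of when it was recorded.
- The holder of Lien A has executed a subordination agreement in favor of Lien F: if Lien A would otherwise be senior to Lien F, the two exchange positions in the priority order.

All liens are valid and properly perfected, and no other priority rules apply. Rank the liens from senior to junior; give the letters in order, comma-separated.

Adjusting effective dates: A's effective date is 2022-12-27, when work began; F was recorded 82 days after the deed — beyond 30 days — so no relation-back applies.
C is an ad valorem tax lien and takes priority over every other lien.
Among the remaining liens, by effective date: B (2022-01-01), E (2022-07-04), A (2022-12-27), D (2024-04-15), F (2024-12-02).
A is senior to F before the subordination, so the two trade places.

C, B, E, F, D, A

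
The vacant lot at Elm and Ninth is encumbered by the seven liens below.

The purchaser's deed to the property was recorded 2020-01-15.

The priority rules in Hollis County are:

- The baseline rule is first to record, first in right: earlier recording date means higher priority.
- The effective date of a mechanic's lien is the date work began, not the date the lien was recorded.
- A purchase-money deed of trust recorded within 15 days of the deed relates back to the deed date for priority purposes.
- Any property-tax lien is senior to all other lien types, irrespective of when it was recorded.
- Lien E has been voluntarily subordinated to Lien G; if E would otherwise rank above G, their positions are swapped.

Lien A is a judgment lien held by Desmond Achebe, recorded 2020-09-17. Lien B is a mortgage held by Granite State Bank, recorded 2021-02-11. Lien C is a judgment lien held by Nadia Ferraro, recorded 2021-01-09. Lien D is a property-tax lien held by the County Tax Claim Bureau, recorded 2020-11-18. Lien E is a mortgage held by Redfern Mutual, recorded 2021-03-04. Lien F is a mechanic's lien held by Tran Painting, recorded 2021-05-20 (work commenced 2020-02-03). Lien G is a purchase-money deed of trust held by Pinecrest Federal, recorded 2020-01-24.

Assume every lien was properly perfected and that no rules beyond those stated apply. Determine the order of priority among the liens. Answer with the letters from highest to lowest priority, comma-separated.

First, effective dates: F relates back to 2020-02-03 (work commenced); G was recorded within the 15-day window, so its effective date is the deed date 2020-01-15.
D is a property-tax lien, so it outranks all other liens regardless of date.
Ordering the rest by effective date: G (2020-01-15), F (2020-02-03), A (2020-09-17), C (2021-01-09), B (2021-02-11), E (2021-03-04).
E is already junior to G, so the subordination agreement changes nothing.

D, G, F, A, C, B, E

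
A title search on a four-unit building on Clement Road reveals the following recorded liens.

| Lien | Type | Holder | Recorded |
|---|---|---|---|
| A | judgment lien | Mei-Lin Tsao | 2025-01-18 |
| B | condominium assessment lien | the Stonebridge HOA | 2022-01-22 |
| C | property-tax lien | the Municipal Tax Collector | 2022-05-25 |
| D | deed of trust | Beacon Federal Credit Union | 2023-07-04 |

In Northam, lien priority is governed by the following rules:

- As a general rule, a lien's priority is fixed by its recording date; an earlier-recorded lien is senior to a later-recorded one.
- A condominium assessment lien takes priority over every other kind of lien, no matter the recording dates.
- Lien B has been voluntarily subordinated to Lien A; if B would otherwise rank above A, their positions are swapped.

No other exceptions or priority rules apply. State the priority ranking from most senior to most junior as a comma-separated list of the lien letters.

B is a condominium assessment lien, so it outranks all other liens regardless of date.
Ordering the rest by effective date: C (2022-05-25), D (2023-07-04), A (2025-01-18).
B would otherwise be senior to A, so under the subordination agreement B and A exchange positions.

A, C, D, B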